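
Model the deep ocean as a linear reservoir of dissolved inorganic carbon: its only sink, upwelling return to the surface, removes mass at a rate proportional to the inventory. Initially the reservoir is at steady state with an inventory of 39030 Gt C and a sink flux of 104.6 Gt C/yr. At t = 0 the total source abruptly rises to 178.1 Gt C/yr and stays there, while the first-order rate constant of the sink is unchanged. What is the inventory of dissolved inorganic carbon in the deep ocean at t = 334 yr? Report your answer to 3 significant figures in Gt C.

The sink rate constant is k = F₀/M₀ = 104.6/39030 = 0.002680 yr⁻¹.
Solving dM/dt = F₁ − kM with M(0) = M₀ gives M(t) = F₁/k + (M₀ − F₁/k)·e^(−kt).
F₁/k = 178.1/0.002680 = 66455 Gt C; kt = 0.002680 × 334 = 0.8951, e^(−kt) = 0.4086.
M(334) = 66455 + (39030 − 66455) × 0.4086 = 66455 − 11200 = 55251 Gt C.

55300 Gt C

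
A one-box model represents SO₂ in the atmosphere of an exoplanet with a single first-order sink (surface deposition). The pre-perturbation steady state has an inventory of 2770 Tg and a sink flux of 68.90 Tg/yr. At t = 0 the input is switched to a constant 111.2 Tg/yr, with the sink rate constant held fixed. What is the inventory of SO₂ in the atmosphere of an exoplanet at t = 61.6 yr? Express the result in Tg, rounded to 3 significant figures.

4100 Tg

τ = M₀/F₀ = 2770/68.90 = 40.20 yr; rate constant k = 1/τ.
New steady state M_∞ = F₁/k = F₁·τ = 111.2 × 40.20 = 4470.6 Tg.
M(t) = M_∞ + (M₀ − M_∞)·e^(−t/τ); t/τ = 61.6/40.20 = 1.532, so e^(−t/τ) = 0.2161.
M(t) = 4470.6 − 1701 × 0.2161 = 4103.2 Tg.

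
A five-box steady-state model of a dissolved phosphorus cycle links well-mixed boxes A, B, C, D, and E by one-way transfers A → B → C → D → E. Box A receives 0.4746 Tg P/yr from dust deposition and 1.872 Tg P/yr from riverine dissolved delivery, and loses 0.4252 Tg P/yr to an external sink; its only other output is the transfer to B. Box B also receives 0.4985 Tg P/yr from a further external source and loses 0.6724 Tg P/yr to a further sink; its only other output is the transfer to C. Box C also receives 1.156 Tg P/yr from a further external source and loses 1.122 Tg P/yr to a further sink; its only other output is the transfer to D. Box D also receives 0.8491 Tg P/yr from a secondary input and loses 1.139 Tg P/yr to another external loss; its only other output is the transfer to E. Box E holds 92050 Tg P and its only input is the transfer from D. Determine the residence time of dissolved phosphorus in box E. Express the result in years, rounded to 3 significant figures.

61700 yr

Box A: F(A→B) = (0.4746 + 1.872) − 0.4252 = 1.9214 Tg P/yr.
Box B: F(B→C) = (1.9214 + 0.4985) − 0.6724 = 1.7475 Tg P/yr.
Box C: F(C→D) = (1.7475 + 1.156) − 1.122 = 1.7815 Tg P/yr.
Box D: F(D→E) = (1.7815 + 0.8491) − 1.139 = 1.4916 Tg P/yr.
Box E throughput = its input = 1.4916 Tg P/yr; τ = 92050 / 1.4916 = 61710 yr.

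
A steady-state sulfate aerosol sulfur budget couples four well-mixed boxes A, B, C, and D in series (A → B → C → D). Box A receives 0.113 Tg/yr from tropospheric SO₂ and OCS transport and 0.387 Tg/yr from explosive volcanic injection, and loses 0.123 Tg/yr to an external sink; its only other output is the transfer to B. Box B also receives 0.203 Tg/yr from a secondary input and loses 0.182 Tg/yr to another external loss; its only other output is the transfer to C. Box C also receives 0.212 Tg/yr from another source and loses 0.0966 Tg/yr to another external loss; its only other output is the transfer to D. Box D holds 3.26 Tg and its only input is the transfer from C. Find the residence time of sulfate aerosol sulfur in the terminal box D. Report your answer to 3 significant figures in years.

Box A: F(A→B) = (0.113 + 0.387) − 0.123 = 0.37700 Tg/yr.
Box B: F(B→C) = (0.37700 + 0.203) − 0.182 = 0.39800 Tg/yr.
Box C: F(C→D) = (0.39800 + 0.212) − 0.0966 = 0.51340 Tg/yr.
Box D throughput = its input = 0.51340 Tg/yr; τ = 3.26 / 0.51340 = 6.350 yr.

6.35 yr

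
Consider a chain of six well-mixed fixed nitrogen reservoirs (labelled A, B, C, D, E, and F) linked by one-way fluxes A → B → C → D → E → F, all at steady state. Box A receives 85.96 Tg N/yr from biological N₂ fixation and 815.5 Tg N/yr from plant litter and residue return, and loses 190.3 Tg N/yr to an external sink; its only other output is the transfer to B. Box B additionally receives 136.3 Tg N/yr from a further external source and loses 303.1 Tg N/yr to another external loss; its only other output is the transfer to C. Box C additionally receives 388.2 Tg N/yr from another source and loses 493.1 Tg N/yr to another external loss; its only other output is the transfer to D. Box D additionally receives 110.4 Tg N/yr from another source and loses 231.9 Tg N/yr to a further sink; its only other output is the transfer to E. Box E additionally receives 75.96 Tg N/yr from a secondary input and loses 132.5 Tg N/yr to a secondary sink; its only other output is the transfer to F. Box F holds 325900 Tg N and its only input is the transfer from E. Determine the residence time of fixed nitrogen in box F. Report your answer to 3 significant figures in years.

Box A: F(A→B) = (85.96 + 815.5) − 190.3 = 711.16 Tg N/yr.
Box B: F(B→C) = (711.16 + 136.3) − 303.1 = 544.36 Tg N/yr.
Box C: F(C→D) = (544.36 + 388.2) − 493.1 = 439.46 Tg N/yr.
Box D: F(D→E) = (439.46 + 110.4) − 231.9 = 317.96 Tg N/yr.
Box E: F(E→F) = (317.96 + 75.96) − 132.5 = 261.42 Tg N/yr.
Box F throughput = its input = 261.42 Tg N/yr; τ = 325900 / 261.42 = 1247 yr.

1250 yr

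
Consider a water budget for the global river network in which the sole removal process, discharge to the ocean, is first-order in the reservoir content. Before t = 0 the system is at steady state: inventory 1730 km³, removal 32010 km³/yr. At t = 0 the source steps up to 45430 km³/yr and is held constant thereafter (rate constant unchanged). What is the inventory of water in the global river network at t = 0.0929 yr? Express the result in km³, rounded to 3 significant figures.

Residence time τ = M₀/F₀ = 0.05405 yr. The eventual steady state is M_∞ = M₀·(F₁/F₀) = 1730 × 45430/32010 = 2455.3 km³.
The anomaly ΔM(t) = M(t) − M_∞ decays as ΔM₀·e^(−t/τ) with ΔM₀ = 1730 − 2455.3 = −725.3 km³.
At t = 0.0929 yr, e^(−t/τ) = e^(−1.719) = 0.1793, so ΔM = −130.0 km³ and M = 2455.3 − 130.0 = 2325.3 km³.

2330 km³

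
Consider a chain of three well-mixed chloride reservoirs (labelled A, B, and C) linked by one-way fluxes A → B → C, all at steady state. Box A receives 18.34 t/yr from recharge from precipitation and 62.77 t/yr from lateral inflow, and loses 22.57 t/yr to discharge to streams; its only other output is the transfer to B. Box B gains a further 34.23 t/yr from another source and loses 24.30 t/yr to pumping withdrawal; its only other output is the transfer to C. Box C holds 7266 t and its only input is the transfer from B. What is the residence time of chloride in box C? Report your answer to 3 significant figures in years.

106 yr

Box A: F(A→B) = (18.34 + 62.77) − 22.57 = 58.540 t/yr.
Box B: F(B→C) = (58.540 + 34.23) − 24.30 = 68.470 t/yr.
Box C throughput = its input = 68.470 t/yr; τ = 7266 / 68.470 = 106.1 yr.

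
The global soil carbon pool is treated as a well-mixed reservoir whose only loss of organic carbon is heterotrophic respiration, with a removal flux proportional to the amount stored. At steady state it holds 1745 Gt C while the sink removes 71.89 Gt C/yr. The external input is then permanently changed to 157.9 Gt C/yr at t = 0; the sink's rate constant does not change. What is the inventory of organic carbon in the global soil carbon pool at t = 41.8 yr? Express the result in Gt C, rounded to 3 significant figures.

3460 Gt C

Residence time τ = M₀/F₀ = 24.27 yr. The eventual steady state is M_∞ = M₀·(F₁/F₀) = 1745 × 157.9/71.89 = 3832.7 Gt C.
The anomaly ΔM(t) = M(t) − M_∞ decays as ΔM₀·e^(−t/τ) with ΔM₀ = 1745 − 3832.7 = −2088 Gt C.
At t = 41.8 yr, e^(−t/τ) = e^(−1.722) = 0.1787, so ΔM = −373.1 Gt C and M = 3832.7 − 373.1 = 3459.7 Gt C.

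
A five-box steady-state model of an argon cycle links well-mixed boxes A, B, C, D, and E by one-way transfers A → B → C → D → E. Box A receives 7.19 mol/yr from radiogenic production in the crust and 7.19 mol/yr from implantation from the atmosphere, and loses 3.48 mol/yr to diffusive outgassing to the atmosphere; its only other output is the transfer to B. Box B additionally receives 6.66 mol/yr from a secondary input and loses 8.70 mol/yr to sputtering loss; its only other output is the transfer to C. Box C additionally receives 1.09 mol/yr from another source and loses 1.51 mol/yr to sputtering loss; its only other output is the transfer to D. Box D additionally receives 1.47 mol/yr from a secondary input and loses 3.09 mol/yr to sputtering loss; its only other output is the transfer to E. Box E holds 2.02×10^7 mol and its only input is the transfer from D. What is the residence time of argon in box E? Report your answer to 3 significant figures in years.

2.96×10^6 yr

Box A: F(A→B) = (7.19 + 7.19) − 3.48 = 10.900 mol/yr.
Box B: F(B→C) = (10.900 + 6.66) − 8.70 = 8.8600 mol/yr.
Box C: F(C→D) = (8.8600 + 1.09) − 1.51 = 8.4400 mol/yr.
Box D: F(D→E) = (8.4400 + 1.47) − 3.09 = 6.8200 mol/yr.
Box E throughput = its input = 6.8200 mol/yr; τ = 2.02×10^7 / 6.8200 = 2.962×10^6 yr.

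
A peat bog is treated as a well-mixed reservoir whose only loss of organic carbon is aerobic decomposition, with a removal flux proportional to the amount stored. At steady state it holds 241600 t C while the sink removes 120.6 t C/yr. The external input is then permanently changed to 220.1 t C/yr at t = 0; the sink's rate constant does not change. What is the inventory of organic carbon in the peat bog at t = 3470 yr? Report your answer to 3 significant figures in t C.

Residence time τ = M₀/F₀ = 2003 yr. The eventual steady state is M_∞ = M₀·(F₁/F₀) = 241600 × 220.1/120.6 = 440930 t C.
The anomaly ΔM(t) = M(t) − M_∞ decays as ΔM₀·e^(−t/τ) with ΔM₀ = 241600 − 440930 = −199300 t C.
At t = 3470 yr, e^(−t/τ) = e^(−1.732) = 0.1769, so ΔM = −35260 t C and M = 440930 − 35260 = 405670 t C.

406000 t C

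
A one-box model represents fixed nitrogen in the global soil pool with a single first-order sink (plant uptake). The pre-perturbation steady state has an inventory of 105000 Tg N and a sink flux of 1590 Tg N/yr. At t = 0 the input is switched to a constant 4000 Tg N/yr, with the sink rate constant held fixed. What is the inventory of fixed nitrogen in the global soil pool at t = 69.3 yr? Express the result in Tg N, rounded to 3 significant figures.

208000 Tg N

τ = M₀/F₀ = 105000/1590 = 66.04 yr; rate constant k = 1/τ.
New steady state M_∞ = F₁/k = F₁·τ = 4000 × 66.04 = 264150 Tg N.
M(t) = M_∞ + (M₀ − M_∞)·e^(−t/τ); t/τ = 69.3/66.04 = 1.049, so e^(−t/τ) = 0.3501.
M(t) = 264150 − 159200 × 0.3501 = 208420 Tg N.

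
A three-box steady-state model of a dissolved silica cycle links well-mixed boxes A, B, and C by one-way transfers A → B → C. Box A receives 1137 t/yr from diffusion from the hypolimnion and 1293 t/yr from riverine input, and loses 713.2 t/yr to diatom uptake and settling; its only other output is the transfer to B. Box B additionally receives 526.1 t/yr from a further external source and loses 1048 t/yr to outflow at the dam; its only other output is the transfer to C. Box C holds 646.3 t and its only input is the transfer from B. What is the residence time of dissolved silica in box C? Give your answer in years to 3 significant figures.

0.541 yr

Box A: F(A→B) = (1137 + 1293) − 713.2 = 1716.8 t/yr.
Box B: F(B→C) = (1716.8 + 526.1) − 1048 = 1194.9 t/yr.
Box C throughput = its input = 1194.9 t/yr; τ = 646.3 / 1194.9 = 0.5409 yr.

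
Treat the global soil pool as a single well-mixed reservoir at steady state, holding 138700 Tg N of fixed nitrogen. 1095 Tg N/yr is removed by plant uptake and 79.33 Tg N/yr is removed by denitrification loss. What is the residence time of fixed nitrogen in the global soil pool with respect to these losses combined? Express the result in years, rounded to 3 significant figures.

118 yr

Total removal = 1095 + 79.33 = 1174.3 Tg N/yr.
τ = M / ΣF_out = 138700 / 1174.3 = 118.1 yr.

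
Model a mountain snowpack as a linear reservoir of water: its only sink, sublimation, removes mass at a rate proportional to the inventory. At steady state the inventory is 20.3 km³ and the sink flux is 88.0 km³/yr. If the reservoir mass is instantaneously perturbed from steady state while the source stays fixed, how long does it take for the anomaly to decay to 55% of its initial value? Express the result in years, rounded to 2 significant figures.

For a linear reservoir the anomaly decays as exp(−t/τ) with τ = M/F = 20.3/88.0 = 0.2307 yr.
exp(−t/τ) = 0.55 ⇒ t = −τ ln(0.55) = 0.2307 × 0.5978 = 0.1379 yr.

0.14 yr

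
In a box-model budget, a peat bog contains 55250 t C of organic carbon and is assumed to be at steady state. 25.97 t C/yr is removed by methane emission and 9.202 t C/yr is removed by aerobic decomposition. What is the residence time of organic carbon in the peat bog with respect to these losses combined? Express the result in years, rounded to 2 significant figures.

1600 yr

Total removal = 25.97 + 9.202 = 35.172 t C/yr.
τ = M / ΣF_out = 55250 / 35.172 = 1571 yr.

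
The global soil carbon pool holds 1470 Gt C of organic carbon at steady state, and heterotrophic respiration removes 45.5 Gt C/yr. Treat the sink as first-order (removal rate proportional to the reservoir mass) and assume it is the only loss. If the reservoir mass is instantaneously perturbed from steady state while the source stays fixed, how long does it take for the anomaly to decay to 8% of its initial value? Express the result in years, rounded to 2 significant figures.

82 yr

For a linear reservoir the anomaly decays as exp(−t/τ) with τ = M/F = 1470/45.5 = 32.31 yr.
exp(−t/τ) = 0.08 ⇒ t = −τ ln(0.08) = 32.31 × 2.526 = 81.60 yr.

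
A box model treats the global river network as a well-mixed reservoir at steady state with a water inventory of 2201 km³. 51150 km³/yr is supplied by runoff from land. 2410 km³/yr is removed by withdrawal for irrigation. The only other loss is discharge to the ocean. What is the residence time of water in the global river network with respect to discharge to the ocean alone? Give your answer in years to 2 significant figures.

At steady state ΣF_in = ΣF_out.
ΣF_in = 51150 km³/yr.
Discharge to the ocean flux = ΣF_in − (2410) = 51150 − 2410 = 48740 km³/yr.
τ = M / F = 2201 / 48740 = 0.04516 yr.

0.045 yr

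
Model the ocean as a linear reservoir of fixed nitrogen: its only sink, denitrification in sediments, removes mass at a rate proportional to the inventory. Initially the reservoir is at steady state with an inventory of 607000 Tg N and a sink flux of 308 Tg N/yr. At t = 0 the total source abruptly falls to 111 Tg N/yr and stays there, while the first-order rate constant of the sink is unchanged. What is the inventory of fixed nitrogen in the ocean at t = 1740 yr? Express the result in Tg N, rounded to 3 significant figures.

The sink rate constant is k = F₀/M₀ = 308/607000 = 0.0005074 yr⁻¹.
Solving dM/dt = F₁ − kM with M(0) = M₀ gives M(t) = F₁/k + (M₀ − F₁/k)·e^(−kt).
F₁/k = 111/0.0005074 = 218760 Tg N; kt = 0.0005074 × 1740 = 0.8829, e^(−kt) = 0.4136.
M(1740) = 218760 + (607000 − 218760) × 0.4136 = 218760 + 160600 = 379330 Tg N.

379000 Tg N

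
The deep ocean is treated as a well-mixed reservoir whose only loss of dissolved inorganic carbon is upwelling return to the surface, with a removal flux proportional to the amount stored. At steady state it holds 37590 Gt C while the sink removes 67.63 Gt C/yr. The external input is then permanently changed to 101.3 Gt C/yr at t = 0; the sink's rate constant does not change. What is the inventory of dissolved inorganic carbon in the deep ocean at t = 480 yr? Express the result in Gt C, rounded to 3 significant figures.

The sink rate constant is k = F₀/M₀ = 67.63/37590 = 0.001799 yr⁻¹.
Solving dM/dt = F₁ − kM with M(0) = M₀ gives M(t) = F₁/k + (M₀ − F₁/k)·e^(−kt).
F₁/k = 101.3/0.001799 = 56304 Gt C; kt = 0.001799 × 480 = 0.8636, e^(−kt) = 0.4216.
M(480) = 56304 + (37590 − 56304) × 0.4216 = 56304 − 7891 = 48414 Gt C.

48400 Gt C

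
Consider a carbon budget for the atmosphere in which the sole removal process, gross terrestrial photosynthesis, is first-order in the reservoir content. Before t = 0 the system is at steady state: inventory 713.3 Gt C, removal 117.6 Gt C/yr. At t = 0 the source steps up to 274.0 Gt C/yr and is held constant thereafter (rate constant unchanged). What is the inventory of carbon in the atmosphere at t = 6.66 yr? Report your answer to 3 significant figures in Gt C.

1350 Gt C

Residence time τ = M₀/F₀ = 6.065 yr. The eventual steady state is M_∞ = M₀·(F₁/F₀) = 713.3 × 274.0/117.6 = 1661.9 Gt C.
The anomaly ΔM(t) = M(t) − M_∞ decays as ΔM₀·e^(−t/τ) with ΔM₀ = 713.3 − 1661.9 = −948.6 Gt C.
At t = 6.66 yr, e^(−t/τ) = e^(−1.098) = 0.3335, so ΔM = −316.4 Gt C and M = 1661.9 − 316.4 = 1345.5 Gt C.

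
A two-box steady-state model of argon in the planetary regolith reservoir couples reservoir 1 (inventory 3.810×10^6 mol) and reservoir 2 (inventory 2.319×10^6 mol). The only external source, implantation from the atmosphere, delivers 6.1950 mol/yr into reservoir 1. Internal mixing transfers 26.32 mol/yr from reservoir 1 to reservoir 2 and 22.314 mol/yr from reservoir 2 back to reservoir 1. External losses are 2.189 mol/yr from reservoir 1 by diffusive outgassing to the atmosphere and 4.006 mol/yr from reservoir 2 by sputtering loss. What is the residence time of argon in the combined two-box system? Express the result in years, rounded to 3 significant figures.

Treat the two boxes together as one reservoir: the mixing fluxes between them are internal recycling, so τ = ΣM / Σ(external losses).
M_total = 3.810×10^6 + 2.319×10^6 = 6.1290×10^6 mol.
ΣF_external_out = 2.189 + 4.006 = 6.1950 mol/yr.
τ = M_total / ΣF_ext = 6.1290×10^6 / 6.1950 = 989300 yr.

989000 yr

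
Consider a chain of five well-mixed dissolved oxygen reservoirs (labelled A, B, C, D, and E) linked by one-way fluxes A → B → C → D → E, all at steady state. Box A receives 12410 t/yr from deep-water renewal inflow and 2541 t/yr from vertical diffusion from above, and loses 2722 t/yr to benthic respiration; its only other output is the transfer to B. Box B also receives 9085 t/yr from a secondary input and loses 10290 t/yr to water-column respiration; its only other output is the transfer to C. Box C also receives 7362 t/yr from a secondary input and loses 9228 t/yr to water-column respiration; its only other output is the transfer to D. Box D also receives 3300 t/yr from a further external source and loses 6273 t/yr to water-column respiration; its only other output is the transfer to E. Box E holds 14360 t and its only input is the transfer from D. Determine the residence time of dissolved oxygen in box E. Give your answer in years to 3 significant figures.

2.32 yr

Box A: F(A→B) = (12410 + 2541) − 2722 = 12229 t/yr.
Box B: F(B→C) = (12229 + 9085) − 10290 = 11024 t/yr.
Box C: F(C→D) = (11024 + 7362) − 9228 = 9158.0 t/yr.
Box D: F(D→E) = (9158.0 + 3300) − 6273 = 6185.0 t/yr.
Box E throughput = its input = 6185.0 t/yr; τ = 14360 / 6185.0 = 2.322 yr.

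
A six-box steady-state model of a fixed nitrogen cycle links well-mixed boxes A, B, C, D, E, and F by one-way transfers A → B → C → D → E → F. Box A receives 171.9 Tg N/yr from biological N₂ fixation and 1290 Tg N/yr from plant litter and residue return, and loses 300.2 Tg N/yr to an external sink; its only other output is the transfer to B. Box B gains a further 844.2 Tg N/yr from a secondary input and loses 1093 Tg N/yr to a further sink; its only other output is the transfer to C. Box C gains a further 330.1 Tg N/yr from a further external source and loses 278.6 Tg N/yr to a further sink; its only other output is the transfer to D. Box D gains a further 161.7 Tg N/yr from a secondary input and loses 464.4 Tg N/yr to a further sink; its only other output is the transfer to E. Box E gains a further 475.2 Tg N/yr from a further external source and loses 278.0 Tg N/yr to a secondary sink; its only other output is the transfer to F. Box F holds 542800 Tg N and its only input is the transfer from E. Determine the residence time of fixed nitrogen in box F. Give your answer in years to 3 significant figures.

Box A: F(A→B) = (171.9 + 1290) − 300.2 = 1161.7 Tg N/yr.
Box B: F(B→C) = (1161.7 + 844.2) − 1093 = 912.90 Tg N/yr.
Box C: F(C→D) = (912.90 + 330.1) − 278.6 = 964.40 Tg N/yr.
Box D: F(D→E) = (964.40 + 161.7) − 464.4 = 661.70 Tg N/yr.
Box E: F(E→F) = (661.70 + 475.2) − 278.0 = 858.90 Tg N/yr.
Box F throughput = its input = 858.90 Tg N/yr; τ = 542800 / 858.90 = 632.0 yr.

632 yr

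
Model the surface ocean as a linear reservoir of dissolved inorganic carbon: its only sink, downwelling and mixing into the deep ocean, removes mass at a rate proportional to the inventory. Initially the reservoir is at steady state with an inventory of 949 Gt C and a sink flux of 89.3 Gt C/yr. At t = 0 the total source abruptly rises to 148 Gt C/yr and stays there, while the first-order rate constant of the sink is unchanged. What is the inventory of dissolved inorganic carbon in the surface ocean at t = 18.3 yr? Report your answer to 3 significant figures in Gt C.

τ = M₀/F₀ = 949/89.3 = 10.63 yr; rate constant k = 1/τ.
New steady state M_∞ = F₁/k = F₁·τ = 148 × 10.63 = 1572.8 Gt C.
M(t) = M_∞ + (M₀ − M_∞)·e^(−t/τ); t/τ = 18.3/10.63 = 1.722, so e^(−t/τ) = 0.1787.
M(t) = 1572.8 − 623.8 × 0.1787 = 1461.3 Gt C.

1460 Gt C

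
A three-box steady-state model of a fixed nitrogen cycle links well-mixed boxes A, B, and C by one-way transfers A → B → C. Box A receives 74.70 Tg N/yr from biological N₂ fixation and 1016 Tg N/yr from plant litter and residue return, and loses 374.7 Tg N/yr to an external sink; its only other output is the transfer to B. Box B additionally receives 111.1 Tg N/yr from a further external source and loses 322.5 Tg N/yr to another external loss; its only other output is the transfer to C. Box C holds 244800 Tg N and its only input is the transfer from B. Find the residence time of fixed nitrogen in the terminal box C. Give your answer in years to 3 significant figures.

485 yr

Box A: F(A→B) = (74.70 + 1016) − 374.7 = 716.00 Tg N/yr.
Box B: F(B→C) = (716.00 + 111.1) − 322.5 = 504.60 Tg N/yr.
Box C throughput = its input = 504.60 Tg N/yr; τ = 244800 / 504.60 = 485.1 yr.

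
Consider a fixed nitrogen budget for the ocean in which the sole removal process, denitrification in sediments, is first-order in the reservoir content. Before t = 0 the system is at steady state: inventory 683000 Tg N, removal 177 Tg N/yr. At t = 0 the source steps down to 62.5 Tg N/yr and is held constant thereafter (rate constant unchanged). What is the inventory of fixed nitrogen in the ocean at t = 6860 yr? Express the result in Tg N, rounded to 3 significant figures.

Residence time τ = M₀/F₀ = 3859 yr. The eventual steady state is M_∞ = M₀·(F₁/F₀) = 683000 × 62.5/177 = 241170 Tg N.
The anomaly ΔM(t) = M(t) − M_∞ decays as ΔM₀·e^(−t/τ) with ΔM₀ = 683000 − 241170 = 441800 Tg N.
At t = 6860 yr, e^(−t/τ) = e^(−1.778) = 0.1690, so ΔM = 74680 Tg N and M = 241170 + 74680 = 315850 Tg N.

316000 Tg N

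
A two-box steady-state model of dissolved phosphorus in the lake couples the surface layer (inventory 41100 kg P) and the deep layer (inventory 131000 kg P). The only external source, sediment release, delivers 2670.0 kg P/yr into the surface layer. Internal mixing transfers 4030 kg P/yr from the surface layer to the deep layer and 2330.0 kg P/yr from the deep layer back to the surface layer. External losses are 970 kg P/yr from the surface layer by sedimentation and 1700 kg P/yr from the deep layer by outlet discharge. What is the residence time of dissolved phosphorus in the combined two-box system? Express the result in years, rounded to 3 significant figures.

64.5 yr

Treat the two boxes together as one reservoir: the mixing fluxes between them are internal recycling, so τ = ΣM / Σ(external losses).
M_total = 41100 + 131000 = 172100 kg P.
ΣF_external_out = 970 + 1700 = 2670.0 kg P/yr.
τ = M_total / ΣF_ext = 172100 / 2670.0 = 64.46 yr.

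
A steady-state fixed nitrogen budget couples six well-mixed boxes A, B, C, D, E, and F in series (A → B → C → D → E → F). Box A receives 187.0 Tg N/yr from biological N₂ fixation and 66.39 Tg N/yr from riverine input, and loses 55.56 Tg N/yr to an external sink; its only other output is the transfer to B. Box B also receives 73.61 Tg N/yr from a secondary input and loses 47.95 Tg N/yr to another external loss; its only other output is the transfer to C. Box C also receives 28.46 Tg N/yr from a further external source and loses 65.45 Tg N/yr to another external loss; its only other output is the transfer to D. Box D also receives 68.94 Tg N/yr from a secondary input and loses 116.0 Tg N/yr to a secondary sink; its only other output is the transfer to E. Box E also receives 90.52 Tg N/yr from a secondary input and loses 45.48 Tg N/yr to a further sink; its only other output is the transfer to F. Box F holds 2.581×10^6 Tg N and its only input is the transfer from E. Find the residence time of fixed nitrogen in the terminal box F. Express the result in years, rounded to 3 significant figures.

14000 yr

Box A: F(A→B) = (187.0 + 66.39) − 55.56 = 197.83 Tg N/yr.
Box B: F(B→C) = (197.83 + 73.61) − 47.95 = 223.49 Tg N/yr.
Box C: F(C→D) = (223.49 + 28.46) − 65.45 = 186.50 Tg N/yr.
Box D: F(D→E) = (186.50 + 68.94) − 116.0 = 139.44 Tg N/yr.
Box E: F(E→F) = (139.44 + 90.52) − 45.48 = 184.48 Tg N/yr.
Box F throughput = its input = 184.48 Tg N/yr; τ = 2.581×10^6 / 184.48 = 13990 yr.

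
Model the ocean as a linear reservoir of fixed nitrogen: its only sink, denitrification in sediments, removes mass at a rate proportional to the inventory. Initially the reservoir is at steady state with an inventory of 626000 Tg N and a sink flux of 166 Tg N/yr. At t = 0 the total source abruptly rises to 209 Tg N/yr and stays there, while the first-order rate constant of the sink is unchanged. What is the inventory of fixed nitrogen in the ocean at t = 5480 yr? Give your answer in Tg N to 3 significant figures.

Residence time τ = M₀/F₀ = 3771 yr. The eventual steady state is M_∞ = M₀·(F₁/F₀) = 626000 × 209/166 = 788160 Tg N.
The anomaly ΔM(t) = M(t) − M_∞ decays as ΔM₀·e^(−t/τ) with ΔM₀ = 626000 − 788160 = −162200 Tg N.
At t = 5480 yr, e^(−t/τ) = e^(−1.453) = 0.2338, so ΔM = −37920 Tg N and M = 788160 − 37920 = 750240 Tg N.

750000 Tg N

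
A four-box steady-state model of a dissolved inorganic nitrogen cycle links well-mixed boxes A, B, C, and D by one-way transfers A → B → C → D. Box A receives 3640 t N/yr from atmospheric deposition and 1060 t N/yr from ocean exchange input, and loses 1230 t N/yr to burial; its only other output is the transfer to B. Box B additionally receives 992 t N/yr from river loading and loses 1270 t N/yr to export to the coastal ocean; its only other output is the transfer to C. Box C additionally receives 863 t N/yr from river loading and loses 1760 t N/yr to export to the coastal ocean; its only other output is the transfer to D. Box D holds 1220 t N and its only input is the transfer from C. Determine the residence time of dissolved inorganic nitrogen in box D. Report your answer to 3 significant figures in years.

Box A: F(A→B) = (3640 + 1060) − 1230 = 3470.0 t N/yr.
Box B: F(B→C) = (3470.0 + 992) − 1270 = 3192.0 t N/yr.
Box C: F(C→D) = (3192.0 + 863) − 1760 = 2295.0 t N/yr.
Box D throughput = its input = 2295.0 t N/yr; τ = 1220 / 2295.0 = 0.5316 yr.

0.532 yr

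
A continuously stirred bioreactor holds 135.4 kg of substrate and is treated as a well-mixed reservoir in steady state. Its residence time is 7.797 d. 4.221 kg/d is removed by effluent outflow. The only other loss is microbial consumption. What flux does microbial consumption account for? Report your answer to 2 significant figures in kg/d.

13 kg/d

Total removal F = M/τ = 135.4 / 7.797 = 17.37 kg/d.
Microbial consumption = F − (4.221) = 17.37 − 4.221 = 13.14 kg/d.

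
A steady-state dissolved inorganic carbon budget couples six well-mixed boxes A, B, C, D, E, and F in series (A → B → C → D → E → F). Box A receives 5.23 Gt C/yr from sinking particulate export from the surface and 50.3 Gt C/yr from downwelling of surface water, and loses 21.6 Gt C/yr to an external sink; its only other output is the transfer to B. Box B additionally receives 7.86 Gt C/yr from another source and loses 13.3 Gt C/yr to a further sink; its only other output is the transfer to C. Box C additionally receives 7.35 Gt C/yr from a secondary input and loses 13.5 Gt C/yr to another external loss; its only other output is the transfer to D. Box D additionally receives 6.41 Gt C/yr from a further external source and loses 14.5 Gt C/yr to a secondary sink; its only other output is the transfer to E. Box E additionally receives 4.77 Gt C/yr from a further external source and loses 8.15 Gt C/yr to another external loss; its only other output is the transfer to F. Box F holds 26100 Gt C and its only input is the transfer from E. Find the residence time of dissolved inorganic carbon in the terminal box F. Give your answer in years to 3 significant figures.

2400 yr

Box A: F(A→B) = (5.23 + 50.3) − 21.6 = 33.930 Gt C/yr.
Box B: F(B→C) = (33.930 + 7.86) − 13.3 = 28.490 Gt C/yr.
Box C: F(C→D) = (28.490 + 7.35) − 13.5 = 22.340 Gt C/yr.
Box D: F(D→E) = (22.340 + 6.41) − 14.5 = 14.250 Gt C/yr.
Box E: F(E→F) = (14.250 + 4.77) − 8.15 = 10.870 Gt C/yr.
Box F throughput = its input = 10.870 Gt C/yr; τ = 26100 / 10.870 = 2401 yr.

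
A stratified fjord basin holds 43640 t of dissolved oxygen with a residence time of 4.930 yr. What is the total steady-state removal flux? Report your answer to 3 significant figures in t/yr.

F = M / τ = 43640 / 4.930 = 8852 t/yr.

8850 t/yr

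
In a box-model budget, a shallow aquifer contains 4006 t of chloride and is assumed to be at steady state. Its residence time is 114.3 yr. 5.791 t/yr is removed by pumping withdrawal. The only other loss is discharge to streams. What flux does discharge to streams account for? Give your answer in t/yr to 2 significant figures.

Total removal F = M/τ = 4006 / 114.3 = 35.05 t/yr.
Discharge to streams = F − (5.791) = 35.05 − 5.791 = 29.26 t/yr.

29 t/yr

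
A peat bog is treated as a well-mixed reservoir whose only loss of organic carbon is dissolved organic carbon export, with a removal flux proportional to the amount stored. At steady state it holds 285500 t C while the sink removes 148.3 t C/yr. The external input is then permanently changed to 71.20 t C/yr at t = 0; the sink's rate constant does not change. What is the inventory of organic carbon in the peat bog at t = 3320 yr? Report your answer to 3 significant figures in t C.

The sink rate constant is k = F₀/M₀ = 148.3/285500 = 0.0005194 yr⁻¹.
Solving dM/dt = F₁ − kM with M(0) = M₀ gives M(t) = F₁/k + (M₀ − F₁/k)·e^(−kt).
F₁/k = 71.20/0.0005194 = 137070 t C; kt = 0.0005194 × 3320 = 1.725, e^(−kt) = 0.1783.
M(3320) = 137070 + (285500 − 137070) × 0.1783 = 137070 + 26460 = 163530 t C.

164000 t C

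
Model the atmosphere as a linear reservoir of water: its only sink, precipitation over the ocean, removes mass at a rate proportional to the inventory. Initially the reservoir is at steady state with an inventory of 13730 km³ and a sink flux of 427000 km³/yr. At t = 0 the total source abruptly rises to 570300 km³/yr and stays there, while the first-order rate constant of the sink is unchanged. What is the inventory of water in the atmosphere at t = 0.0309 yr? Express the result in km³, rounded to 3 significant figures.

τ = M₀/F₀ = 13730/427000 = 0.03215 yr; rate constant k = 1/τ.
New steady state M_∞ = F₁/k = F₁·τ = 570300 × 0.03215 = 18338 km³.
M(t) = M_∞ + (M₀ − M_∞)·e^(−t/τ); t/τ = 0.0309/0.03215 = 0.9610, so e^(−t/τ) = 0.3825.
M(t) = 18338 − 4608 × 0.3825 = 16575 km³.

16600 km³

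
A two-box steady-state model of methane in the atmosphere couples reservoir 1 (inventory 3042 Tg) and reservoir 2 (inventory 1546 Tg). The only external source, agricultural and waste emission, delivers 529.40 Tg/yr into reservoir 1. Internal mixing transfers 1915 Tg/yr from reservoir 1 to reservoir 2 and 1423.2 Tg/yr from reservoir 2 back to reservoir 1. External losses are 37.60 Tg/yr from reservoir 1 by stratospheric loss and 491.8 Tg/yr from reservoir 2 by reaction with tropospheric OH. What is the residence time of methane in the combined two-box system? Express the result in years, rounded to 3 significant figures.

8.67 yr

Residence time in the combined system uses the total inventory and the total *external* removal — internal exchanges between the two boxes cancel.
M_total = 3042 + 1546 = 4588.0 Tg.
ΣF_external_out = 37.60 + 491.8 = 529.40 Tg/yr.
τ = M_total / ΣF_ext = 4588.0 / 529.40 = 8.666 yr.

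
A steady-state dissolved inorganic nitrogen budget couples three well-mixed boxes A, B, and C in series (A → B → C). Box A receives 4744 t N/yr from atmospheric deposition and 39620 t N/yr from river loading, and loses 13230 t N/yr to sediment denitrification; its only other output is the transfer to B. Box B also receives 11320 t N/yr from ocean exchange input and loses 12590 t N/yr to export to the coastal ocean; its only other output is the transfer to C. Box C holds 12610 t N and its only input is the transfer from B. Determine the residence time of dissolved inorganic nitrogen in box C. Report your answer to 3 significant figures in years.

0.422 yr

Box A: F(A→B) = (4744 + 39620) − 13230 = 31134 t N/yr.
Box B: F(B→C) = (31134 + 11320) − 12590 = 29864 t N/yr.
Box C throughput = its input = 29864 t N/yr; τ = 12610 / 29864 = 0.4222 yr.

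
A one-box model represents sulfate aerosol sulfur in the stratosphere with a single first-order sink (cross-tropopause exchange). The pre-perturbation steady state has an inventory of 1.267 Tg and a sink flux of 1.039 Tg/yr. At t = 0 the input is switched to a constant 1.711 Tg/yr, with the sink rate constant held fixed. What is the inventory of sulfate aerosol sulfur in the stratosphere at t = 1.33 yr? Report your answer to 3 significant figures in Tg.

1.81 Tg

τ = M₀/F₀ = 1.267/1.039 = 1.219 yr; rate constant k = 1/τ.
New steady state M_∞ = F₁/k = F₁·τ = 1.711 × 1.219 = 2.0865 Tg.
M(t) = M_∞ + (M₀ − M_∞)·e^(−t/τ); t/τ = 1.33/1.219 = 1.091, so e^(−t/τ) = 0.3360.
M(t) = 2.0865 − 0.8195 × 0.3360 = 1.8111 Tg.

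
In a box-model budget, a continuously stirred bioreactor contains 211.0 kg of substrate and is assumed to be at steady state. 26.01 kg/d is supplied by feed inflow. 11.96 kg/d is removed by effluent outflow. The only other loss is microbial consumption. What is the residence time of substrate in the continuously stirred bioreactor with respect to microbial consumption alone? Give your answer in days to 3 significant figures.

15.0 d

At steady state ΣF_in = ΣF_out.
ΣF_in = 26.010 kg/d.
Microbial consumption flux = ΣF_in − (11.96) = 26.010 − 11.96 = 14.05 kg/d.
τ = M / F = 211.0 / 14.05 = 15.02 d.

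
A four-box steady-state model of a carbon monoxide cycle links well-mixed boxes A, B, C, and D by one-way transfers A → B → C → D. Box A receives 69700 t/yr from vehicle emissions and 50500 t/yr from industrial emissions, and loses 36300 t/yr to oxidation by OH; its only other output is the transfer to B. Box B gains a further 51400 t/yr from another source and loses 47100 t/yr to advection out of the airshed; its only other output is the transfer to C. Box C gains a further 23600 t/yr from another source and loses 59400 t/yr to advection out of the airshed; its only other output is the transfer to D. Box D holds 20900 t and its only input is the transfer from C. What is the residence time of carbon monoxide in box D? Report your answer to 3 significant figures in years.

Box A: F(A→B) = (69700 + 50500) − 36300 = 83900 t/yr.
Box B: F(B→C) = (83900 + 51400) − 47100 = 88200 t/yr.
Box C: F(C→D) = (88200 + 23600) − 59400 = 52400 t/yr.
Box D throughput = its input = 52400 t/yr; τ = 20900 / 52400 = 0.3989 yr.

0.399 yr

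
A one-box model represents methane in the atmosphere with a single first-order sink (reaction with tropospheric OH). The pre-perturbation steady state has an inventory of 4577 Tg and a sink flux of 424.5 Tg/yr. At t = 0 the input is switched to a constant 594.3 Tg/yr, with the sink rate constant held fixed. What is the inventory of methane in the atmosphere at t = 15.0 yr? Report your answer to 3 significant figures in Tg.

τ = M₀/F₀ = 4577/424.5 = 10.78 yr; rate constant k = 1/τ.
New steady state M_∞ = F₁/k = F₁·τ = 594.3 × 10.78 = 6407.8 Tg.
M(t) = M_∞ + (M₀ − M_∞)·e^(−t/τ); t/τ = 15.0/10.78 = 1.391, so e^(−t/τ) = 0.2488.
M(t) = 6407.8 − 1831 × 0.2488 = 5952.3 Tg.

5950 Tg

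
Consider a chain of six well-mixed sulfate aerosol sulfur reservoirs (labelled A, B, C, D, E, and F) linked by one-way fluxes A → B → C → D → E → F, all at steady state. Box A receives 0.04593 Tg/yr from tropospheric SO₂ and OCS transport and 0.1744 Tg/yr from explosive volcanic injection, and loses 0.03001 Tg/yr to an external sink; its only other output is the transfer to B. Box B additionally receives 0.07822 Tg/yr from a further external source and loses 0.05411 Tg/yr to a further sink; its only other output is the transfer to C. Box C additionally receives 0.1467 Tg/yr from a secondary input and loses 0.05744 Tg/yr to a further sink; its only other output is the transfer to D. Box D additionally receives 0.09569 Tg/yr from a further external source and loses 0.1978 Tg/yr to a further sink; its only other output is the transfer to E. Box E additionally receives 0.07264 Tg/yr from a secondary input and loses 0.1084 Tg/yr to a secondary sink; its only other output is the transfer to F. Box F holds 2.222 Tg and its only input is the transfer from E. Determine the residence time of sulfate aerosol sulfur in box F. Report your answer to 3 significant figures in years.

13.4 yr

Box A: F(A→B) = (0.04593 + 0.1744) − 0.03001 = 0.19032 Tg/yr.
Box B: F(B→C) = (0.19032 + 0.07822) − 0.05411 = 0.21443 Tg/yr.
Box C: F(C→D) = (0.21443 + 0.1467) − 0.05744 = 0.30369 Tg/yr.
Box D: F(D→E) = (0.30369 + 0.09569) − 0.1978 = 0.20158 Tg/yr.
Box E: F(E→F) = (0.20158 + 0.07264) − 0.1084 = 0.16582 Tg/yr.
Box F throughput = its input = 0.16582 Tg/yr; τ = 2.222 / 0.16582 = 13.40 yr.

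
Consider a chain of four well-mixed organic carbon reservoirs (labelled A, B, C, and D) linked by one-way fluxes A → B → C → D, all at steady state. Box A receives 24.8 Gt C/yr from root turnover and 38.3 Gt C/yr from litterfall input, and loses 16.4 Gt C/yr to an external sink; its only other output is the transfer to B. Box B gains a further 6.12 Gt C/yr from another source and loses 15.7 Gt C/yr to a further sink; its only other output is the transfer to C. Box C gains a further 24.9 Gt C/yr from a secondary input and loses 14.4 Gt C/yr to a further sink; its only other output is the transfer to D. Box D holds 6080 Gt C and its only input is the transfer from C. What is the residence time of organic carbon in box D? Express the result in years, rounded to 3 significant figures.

Box A: F(A→B) = (24.8 + 38.3) − 16.4 = 46.700 Gt C/yr.
Box B: F(B→C) = (46.700 + 6.12) − 15.7 = 37.120 Gt C/yr.
Box C: F(C→D) = (37.120 + 24.9) − 14.4 = 47.620 Gt C/yr.
Box D throughput = its input = 47.620 Gt C/yr; τ = 6080 / 47.620 = 127.7 yr.

128 yr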